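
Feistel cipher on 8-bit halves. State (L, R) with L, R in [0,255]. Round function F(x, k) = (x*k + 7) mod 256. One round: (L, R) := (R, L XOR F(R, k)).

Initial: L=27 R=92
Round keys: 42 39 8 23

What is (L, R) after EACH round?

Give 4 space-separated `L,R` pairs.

Answer: 92,4 4,255 255,251 251,107

Derivation:
Round 1 (k=42): L=92 R=4
Round 2 (k=39): L=4 R=255
Round 3 (k=8): L=255 R=251
Round 4 (k=23): L=251 R=107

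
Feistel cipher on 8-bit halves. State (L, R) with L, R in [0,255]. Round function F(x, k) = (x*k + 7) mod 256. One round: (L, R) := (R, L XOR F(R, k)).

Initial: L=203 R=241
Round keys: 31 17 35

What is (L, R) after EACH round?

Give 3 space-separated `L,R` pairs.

Answer: 241,253 253,37 37,235

Derivation:
Round 1 (k=31): L=241 R=253
Round 2 (k=17): L=253 R=37
Round 3 (k=35): L=37 R=235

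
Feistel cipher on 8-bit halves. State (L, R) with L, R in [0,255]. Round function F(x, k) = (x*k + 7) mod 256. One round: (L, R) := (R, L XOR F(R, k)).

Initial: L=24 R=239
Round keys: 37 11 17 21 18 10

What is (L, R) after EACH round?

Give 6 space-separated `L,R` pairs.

Answer: 239,138 138,26 26,75 75,52 52,228 228,219

Derivation:
Round 1 (k=37): L=239 R=138
Round 2 (k=11): L=138 R=26
Round 3 (k=17): L=26 R=75
Round 4 (k=21): L=75 R=52
Round 5 (k=18): L=52 R=228
Round 6 (k=10): L=228 R=219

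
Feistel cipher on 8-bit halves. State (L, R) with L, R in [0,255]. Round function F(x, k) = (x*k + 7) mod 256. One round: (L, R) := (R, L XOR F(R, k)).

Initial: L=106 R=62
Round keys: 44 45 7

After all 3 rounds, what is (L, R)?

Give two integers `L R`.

Answer: 150 228

Derivation:
Round 1 (k=44): L=62 R=197
Round 2 (k=45): L=197 R=150
Round 3 (k=7): L=150 R=228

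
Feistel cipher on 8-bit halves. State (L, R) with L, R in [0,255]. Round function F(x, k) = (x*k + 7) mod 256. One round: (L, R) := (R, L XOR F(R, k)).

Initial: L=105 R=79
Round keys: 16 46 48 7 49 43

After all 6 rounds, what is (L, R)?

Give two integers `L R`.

Round 1 (k=16): L=79 R=158
Round 2 (k=46): L=158 R=36
Round 3 (k=48): L=36 R=89
Round 4 (k=7): L=89 R=82
Round 5 (k=49): L=82 R=224
Round 6 (k=43): L=224 R=245

Answer: 224 245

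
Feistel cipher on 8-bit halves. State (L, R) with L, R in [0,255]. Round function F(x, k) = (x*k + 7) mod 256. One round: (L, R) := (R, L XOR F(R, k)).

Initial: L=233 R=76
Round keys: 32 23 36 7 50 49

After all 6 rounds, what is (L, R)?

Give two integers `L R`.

Round 1 (k=32): L=76 R=110
Round 2 (k=23): L=110 R=165
Round 3 (k=36): L=165 R=85
Round 4 (k=7): L=85 R=255
Round 5 (k=50): L=255 R=128
Round 6 (k=49): L=128 R=120

Answer: 128 120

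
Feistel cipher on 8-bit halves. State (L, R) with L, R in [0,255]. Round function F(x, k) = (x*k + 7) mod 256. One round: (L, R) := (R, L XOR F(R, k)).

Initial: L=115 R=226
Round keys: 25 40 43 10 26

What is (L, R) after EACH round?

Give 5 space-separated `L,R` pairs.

Answer: 226,106 106,117 117,196 196,218 218,239

Derivation:
Round 1 (k=25): L=226 R=106
Round 2 (k=40): L=106 R=117
Round 3 (k=43): L=117 R=196
Round 4 (k=10): L=196 R=218
Round 5 (k=26): L=218 R=239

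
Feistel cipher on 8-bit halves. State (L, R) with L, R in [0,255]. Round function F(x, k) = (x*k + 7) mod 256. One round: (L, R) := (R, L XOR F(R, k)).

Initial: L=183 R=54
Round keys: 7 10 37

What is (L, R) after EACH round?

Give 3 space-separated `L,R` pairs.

Answer: 54,54 54,21 21,38

Derivation:
Round 1 (k=7): L=54 R=54
Round 2 (k=10): L=54 R=21
Round 3 (k=37): L=21 R=38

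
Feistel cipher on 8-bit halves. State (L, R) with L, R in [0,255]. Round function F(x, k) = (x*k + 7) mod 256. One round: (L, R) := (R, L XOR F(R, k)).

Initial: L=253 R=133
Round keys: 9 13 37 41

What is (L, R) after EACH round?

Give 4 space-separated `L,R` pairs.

Answer: 133,73 73,57 57,13 13,37

Derivation:
Round 1 (k=9): L=133 R=73
Round 2 (k=13): L=73 R=57
Round 3 (k=37): L=57 R=13
Round 4 (k=41): L=13 R=37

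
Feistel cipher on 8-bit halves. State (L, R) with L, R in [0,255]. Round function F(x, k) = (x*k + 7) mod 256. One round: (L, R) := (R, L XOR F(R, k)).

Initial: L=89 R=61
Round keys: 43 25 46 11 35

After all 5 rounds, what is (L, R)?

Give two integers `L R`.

Answer: 50 243

Derivation:
Round 1 (k=43): L=61 R=31
Round 2 (k=25): L=31 R=51
Round 3 (k=46): L=51 R=46
Round 4 (k=11): L=46 R=50
Round 5 (k=35): L=50 R=243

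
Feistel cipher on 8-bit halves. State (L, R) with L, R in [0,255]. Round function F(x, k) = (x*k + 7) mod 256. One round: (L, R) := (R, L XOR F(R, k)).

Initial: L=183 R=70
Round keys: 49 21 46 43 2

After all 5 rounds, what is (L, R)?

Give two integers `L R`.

Answer: 199 54

Derivation:
Round 1 (k=49): L=70 R=218
Round 2 (k=21): L=218 R=175
Round 3 (k=46): L=175 R=163
Round 4 (k=43): L=163 R=199
Round 5 (k=2): L=199 R=54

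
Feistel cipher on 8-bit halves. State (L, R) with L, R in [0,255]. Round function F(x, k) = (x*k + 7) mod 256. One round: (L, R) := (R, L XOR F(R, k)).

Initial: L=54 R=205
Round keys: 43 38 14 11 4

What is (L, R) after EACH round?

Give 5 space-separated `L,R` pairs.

Round 1 (k=43): L=205 R=64
Round 2 (k=38): L=64 R=74
Round 3 (k=14): L=74 R=83
Round 4 (k=11): L=83 R=210
Round 5 (k=4): L=210 R=28

Answer: 205,64 64,74 74,83 83,210 210,28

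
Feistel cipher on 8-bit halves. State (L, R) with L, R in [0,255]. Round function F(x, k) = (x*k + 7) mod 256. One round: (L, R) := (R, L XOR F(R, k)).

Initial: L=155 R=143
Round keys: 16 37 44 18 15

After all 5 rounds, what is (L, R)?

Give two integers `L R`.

Answer: 129 109

Derivation:
Round 1 (k=16): L=143 R=108
Round 2 (k=37): L=108 R=44
Round 3 (k=44): L=44 R=251
Round 4 (k=18): L=251 R=129
Round 5 (k=15): L=129 R=109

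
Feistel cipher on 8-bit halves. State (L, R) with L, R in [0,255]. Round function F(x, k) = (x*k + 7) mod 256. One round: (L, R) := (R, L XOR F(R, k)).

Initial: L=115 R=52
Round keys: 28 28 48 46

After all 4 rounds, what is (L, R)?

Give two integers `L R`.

Answer: 83 178

Derivation:
Round 1 (k=28): L=52 R=196
Round 2 (k=28): L=196 R=67
Round 3 (k=48): L=67 R=83
Round 4 (k=46): L=83 R=178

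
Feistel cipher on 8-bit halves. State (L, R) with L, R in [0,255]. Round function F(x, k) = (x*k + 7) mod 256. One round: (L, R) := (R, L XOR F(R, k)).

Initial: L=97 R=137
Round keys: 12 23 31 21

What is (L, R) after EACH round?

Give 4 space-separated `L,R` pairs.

Round 1 (k=12): L=137 R=18
Round 2 (k=23): L=18 R=44
Round 3 (k=31): L=44 R=73
Round 4 (k=21): L=73 R=40

Answer: 137,18 18,44 44,73 73,40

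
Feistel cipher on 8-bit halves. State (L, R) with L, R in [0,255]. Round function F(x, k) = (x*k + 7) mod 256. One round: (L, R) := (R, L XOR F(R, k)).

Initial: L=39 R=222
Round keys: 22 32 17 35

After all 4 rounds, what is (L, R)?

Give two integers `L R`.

Round 1 (k=22): L=222 R=60
Round 2 (k=32): L=60 R=89
Round 3 (k=17): L=89 R=204
Round 4 (k=35): L=204 R=178

Answer: 204 178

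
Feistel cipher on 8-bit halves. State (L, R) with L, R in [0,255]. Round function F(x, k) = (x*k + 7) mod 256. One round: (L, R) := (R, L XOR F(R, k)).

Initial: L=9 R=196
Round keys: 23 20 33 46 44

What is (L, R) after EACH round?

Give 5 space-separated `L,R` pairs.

Round 1 (k=23): L=196 R=170
Round 2 (k=20): L=170 R=139
Round 3 (k=33): L=139 R=88
Round 4 (k=46): L=88 R=92
Round 5 (k=44): L=92 R=143

Answer: 196,170 170,139 139,88 88,92 92,143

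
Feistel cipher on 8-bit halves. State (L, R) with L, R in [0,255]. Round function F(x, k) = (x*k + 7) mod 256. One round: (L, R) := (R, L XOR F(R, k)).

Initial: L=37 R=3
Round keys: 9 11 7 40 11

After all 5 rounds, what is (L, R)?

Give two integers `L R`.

Answer: 8 48

Derivation:
Round 1 (k=9): L=3 R=7
Round 2 (k=11): L=7 R=87
Round 3 (k=7): L=87 R=111
Round 4 (k=40): L=111 R=8
Round 5 (k=11): L=8 R=48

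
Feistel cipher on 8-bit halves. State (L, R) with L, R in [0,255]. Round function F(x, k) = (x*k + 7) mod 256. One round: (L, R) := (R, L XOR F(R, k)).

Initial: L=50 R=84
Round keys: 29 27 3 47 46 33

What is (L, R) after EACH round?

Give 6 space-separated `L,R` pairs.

Round 1 (k=29): L=84 R=185
Round 2 (k=27): L=185 R=222
Round 3 (k=3): L=222 R=24
Round 4 (k=47): L=24 R=177
Round 5 (k=46): L=177 R=205
Round 6 (k=33): L=205 R=197

Answer: 84,185 185,222 222,24 24,177 177,205 205,197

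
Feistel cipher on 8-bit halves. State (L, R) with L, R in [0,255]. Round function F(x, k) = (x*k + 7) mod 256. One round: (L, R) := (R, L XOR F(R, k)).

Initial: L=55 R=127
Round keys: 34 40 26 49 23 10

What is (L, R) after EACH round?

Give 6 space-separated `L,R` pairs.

Round 1 (k=34): L=127 R=210
Round 2 (k=40): L=210 R=168
Round 3 (k=26): L=168 R=197
Round 4 (k=49): L=197 R=20
Round 5 (k=23): L=20 R=22
Round 6 (k=10): L=22 R=247

Answer: 127,210 210,168 168,197 197,20 20,22 22,247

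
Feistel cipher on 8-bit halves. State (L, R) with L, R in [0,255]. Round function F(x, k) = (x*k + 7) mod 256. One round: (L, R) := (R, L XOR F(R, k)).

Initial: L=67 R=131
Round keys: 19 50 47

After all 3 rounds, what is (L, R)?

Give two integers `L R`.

Answer: 30 10

Derivation:
Round 1 (k=19): L=131 R=131
Round 2 (k=50): L=131 R=30
Round 3 (k=47): L=30 R=10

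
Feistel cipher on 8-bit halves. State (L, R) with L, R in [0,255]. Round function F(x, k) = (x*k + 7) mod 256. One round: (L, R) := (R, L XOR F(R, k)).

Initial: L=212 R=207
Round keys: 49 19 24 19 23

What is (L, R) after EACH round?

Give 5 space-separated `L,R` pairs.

Round 1 (k=49): L=207 R=114
Round 2 (k=19): L=114 R=178
Round 3 (k=24): L=178 R=197
Round 4 (k=19): L=197 R=20
Round 5 (k=23): L=20 R=22

Answer: 207,114 114,178 178,197 197,20 20,22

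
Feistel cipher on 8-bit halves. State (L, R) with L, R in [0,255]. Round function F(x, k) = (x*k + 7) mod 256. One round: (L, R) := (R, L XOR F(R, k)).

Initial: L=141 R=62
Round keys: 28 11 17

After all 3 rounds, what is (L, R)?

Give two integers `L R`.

Round 1 (k=28): L=62 R=66
Round 2 (k=11): L=66 R=227
Round 3 (k=17): L=227 R=88

Answer: 227 88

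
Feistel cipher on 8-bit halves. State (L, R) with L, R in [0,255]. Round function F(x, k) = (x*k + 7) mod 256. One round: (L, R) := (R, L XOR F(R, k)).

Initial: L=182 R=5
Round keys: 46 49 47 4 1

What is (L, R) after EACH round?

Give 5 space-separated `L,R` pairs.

Answer: 5,91 91,119 119,187 187,132 132,48

Derivation:
Round 1 (k=46): L=5 R=91
Round 2 (k=49): L=91 R=119
Round 3 (k=47): L=119 R=187
Round 4 (k=4): L=187 R=132
Round 5 (k=1): L=132 R=48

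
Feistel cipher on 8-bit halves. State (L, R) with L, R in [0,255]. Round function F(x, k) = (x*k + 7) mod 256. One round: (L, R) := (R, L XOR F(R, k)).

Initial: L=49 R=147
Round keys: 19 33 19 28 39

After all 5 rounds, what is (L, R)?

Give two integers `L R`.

Answer: 248 38

Derivation:
Round 1 (k=19): L=147 R=193
Round 2 (k=33): L=193 R=123
Round 3 (k=19): L=123 R=233
Round 4 (k=28): L=233 R=248
Round 5 (k=39): L=248 R=38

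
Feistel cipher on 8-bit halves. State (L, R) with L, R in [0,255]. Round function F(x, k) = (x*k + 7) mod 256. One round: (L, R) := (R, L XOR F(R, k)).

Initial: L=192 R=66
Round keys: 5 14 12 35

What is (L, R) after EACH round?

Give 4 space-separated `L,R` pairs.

Answer: 66,145 145,183 183,10 10,210

Derivation:
Round 1 (k=5): L=66 R=145
Round 2 (k=14): L=145 R=183
Round 3 (k=12): L=183 R=10
Round 4 (k=35): L=10 R=210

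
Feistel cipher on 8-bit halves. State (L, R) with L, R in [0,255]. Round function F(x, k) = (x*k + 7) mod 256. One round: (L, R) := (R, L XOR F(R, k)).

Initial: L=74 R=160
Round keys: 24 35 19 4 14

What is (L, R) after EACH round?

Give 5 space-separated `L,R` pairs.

Answer: 160,77 77,46 46,60 60,217 217,217

Derivation:
Round 1 (k=24): L=160 R=77
Round 2 (k=35): L=77 R=46
Round 3 (k=19): L=46 R=60
Round 4 (k=4): L=60 R=217
Round 5 (k=14): L=217 R=217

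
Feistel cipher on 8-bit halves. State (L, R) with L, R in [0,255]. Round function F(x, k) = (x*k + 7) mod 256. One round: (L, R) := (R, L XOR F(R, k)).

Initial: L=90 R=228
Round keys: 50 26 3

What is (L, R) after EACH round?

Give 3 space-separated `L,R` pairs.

Answer: 228,213 213,77 77,59

Derivation:
Round 1 (k=50): L=228 R=213
Round 2 (k=26): L=213 R=77
Round 3 (k=3): L=77 R=59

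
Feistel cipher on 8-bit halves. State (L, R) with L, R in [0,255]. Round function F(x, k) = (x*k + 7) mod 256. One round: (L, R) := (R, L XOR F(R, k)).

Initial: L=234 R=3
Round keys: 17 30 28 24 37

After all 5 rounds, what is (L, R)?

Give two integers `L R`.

Round 1 (k=17): L=3 R=208
Round 2 (k=30): L=208 R=100
Round 3 (k=28): L=100 R=39
Round 4 (k=24): L=39 R=203
Round 5 (k=37): L=203 R=121

Answer: 203 121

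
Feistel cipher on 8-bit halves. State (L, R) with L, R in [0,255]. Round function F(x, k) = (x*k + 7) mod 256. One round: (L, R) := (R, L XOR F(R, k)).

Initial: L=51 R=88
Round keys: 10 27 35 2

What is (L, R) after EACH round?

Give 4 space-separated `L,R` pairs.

Answer: 88,68 68,107 107,236 236,180

Derivation:
Round 1 (k=10): L=88 R=68
Round 2 (k=27): L=68 R=107
Round 3 (k=35): L=107 R=236
Round 4 (k=2): L=236 R=180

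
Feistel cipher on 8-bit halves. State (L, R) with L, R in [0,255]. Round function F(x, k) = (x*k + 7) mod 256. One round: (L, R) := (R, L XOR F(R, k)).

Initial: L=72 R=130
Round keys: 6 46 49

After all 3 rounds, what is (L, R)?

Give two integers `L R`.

Round 1 (k=6): L=130 R=91
Round 2 (k=46): L=91 R=227
Round 3 (k=49): L=227 R=33

Answer: 227 33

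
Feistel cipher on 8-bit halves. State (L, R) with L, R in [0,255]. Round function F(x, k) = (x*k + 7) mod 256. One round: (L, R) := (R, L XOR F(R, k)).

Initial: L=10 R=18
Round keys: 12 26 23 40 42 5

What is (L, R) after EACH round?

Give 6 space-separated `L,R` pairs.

Round 1 (k=12): L=18 R=213
Round 2 (k=26): L=213 R=187
Round 3 (k=23): L=187 R=1
Round 4 (k=40): L=1 R=148
Round 5 (k=42): L=148 R=78
Round 6 (k=5): L=78 R=25

Answer: 18,213 213,187 187,1 1,148 148,78 78,25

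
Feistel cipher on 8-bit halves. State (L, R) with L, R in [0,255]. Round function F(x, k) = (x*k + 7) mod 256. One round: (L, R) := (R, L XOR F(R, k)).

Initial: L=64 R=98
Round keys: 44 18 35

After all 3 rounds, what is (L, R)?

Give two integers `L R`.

Answer: 87 115

Derivation:
Round 1 (k=44): L=98 R=159
Round 2 (k=18): L=159 R=87
Round 3 (k=35): L=87 R=115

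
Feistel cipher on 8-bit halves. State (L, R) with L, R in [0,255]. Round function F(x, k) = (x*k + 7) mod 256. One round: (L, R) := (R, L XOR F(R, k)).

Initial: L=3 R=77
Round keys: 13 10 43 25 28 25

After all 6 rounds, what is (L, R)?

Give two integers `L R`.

Answer: 151 157

Derivation:
Round 1 (k=13): L=77 R=243
Round 2 (k=10): L=243 R=200
Round 3 (k=43): L=200 R=108
Round 4 (k=25): L=108 R=91
Round 5 (k=28): L=91 R=151
Round 6 (k=25): L=151 R=157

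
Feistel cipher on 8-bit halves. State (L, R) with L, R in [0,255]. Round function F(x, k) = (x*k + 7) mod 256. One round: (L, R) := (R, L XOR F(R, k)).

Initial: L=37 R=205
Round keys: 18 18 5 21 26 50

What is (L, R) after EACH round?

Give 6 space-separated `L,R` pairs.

Answer: 205,84 84,34 34,229 229,242 242,126 126,81

Derivation:
Round 1 (k=18): L=205 R=84
Round 2 (k=18): L=84 R=34
Round 3 (k=5): L=34 R=229
Round 4 (k=21): L=229 R=242
Round 5 (k=26): L=242 R=126
Round 6 (k=50): L=126 R=81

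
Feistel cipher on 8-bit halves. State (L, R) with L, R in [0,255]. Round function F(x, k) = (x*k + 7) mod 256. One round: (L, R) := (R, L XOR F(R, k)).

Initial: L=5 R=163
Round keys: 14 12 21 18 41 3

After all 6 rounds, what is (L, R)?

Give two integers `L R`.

Answer: 143 85

Derivation:
Round 1 (k=14): L=163 R=244
Round 2 (k=12): L=244 R=212
Round 3 (k=21): L=212 R=159
Round 4 (k=18): L=159 R=225
Round 5 (k=41): L=225 R=143
Round 6 (k=3): L=143 R=85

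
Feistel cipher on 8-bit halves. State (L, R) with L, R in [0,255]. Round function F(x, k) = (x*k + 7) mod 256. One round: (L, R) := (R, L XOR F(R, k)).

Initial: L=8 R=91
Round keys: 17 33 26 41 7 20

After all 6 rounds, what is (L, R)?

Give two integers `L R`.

Answer: 204 109

Derivation:
Round 1 (k=17): L=91 R=26
Round 2 (k=33): L=26 R=58
Round 3 (k=26): L=58 R=241
Round 4 (k=41): L=241 R=154
Round 5 (k=7): L=154 R=204
Round 6 (k=20): L=204 R=109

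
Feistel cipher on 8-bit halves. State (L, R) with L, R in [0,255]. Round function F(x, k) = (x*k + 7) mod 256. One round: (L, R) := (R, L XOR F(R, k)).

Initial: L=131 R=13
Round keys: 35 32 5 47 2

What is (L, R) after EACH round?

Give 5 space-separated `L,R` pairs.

Answer: 13,77 77,170 170,20 20,25 25,45

Derivation:
Round 1 (k=35): L=13 R=77
Round 2 (k=32): L=77 R=170
Round 3 (k=5): L=170 R=20
Round 4 (k=47): L=20 R=25
Round 5 (k=2): L=25 R=45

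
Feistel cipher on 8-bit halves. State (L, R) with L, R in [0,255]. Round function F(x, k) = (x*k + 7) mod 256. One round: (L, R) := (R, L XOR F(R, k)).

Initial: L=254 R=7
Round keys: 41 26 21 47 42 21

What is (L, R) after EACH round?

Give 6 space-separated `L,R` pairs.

Answer: 7,216 216,240 240,111 111,152 152,152 152,231

Derivation:
Round 1 (k=41): L=7 R=216
Round 2 (k=26): L=216 R=240
Round 3 (k=21): L=240 R=111
Round 4 (k=47): L=111 R=152
Round 5 (k=42): L=152 R=152
Round 6 (k=21): L=152 R=231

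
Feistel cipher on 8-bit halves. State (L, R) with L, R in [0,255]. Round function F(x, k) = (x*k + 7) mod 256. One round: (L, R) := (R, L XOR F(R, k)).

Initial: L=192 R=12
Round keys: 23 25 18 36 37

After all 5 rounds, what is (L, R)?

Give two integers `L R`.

Round 1 (k=23): L=12 R=219
Round 2 (k=25): L=219 R=102
Round 3 (k=18): L=102 R=232
Round 4 (k=36): L=232 R=193
Round 5 (k=37): L=193 R=4

Answer: 193 4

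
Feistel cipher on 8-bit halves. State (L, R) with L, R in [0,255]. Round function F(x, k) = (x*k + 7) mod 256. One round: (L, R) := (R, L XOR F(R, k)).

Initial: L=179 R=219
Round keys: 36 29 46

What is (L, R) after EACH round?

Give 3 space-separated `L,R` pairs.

Answer: 219,96 96,60 60,175

Derivation:
Round 1 (k=36): L=219 R=96
Round 2 (k=29): L=96 R=60
Round 3 (k=46): L=60 R=175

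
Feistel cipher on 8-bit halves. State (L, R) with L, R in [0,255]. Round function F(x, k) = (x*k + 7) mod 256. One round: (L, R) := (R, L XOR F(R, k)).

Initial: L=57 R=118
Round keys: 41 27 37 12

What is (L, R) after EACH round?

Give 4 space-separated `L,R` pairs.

Round 1 (k=41): L=118 R=212
Round 2 (k=27): L=212 R=21
Round 3 (k=37): L=21 R=196
Round 4 (k=12): L=196 R=34

Answer: 118,212 212,21 21,196 196,34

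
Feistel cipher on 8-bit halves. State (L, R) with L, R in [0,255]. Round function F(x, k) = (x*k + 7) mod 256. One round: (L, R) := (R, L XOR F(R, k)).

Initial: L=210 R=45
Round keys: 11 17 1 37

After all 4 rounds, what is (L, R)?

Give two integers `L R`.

Round 1 (k=11): L=45 R=36
Round 2 (k=17): L=36 R=70
Round 3 (k=1): L=70 R=105
Round 4 (k=37): L=105 R=114

Answer: 105 114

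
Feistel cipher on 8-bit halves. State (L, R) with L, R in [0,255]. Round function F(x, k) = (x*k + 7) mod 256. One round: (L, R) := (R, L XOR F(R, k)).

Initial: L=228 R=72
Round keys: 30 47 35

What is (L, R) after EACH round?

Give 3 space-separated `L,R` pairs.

Answer: 72,147 147,76 76,248

Derivation:
Round 1 (k=30): L=72 R=147
Round 2 (k=47): L=147 R=76
Round 3 (k=35): L=76 R=248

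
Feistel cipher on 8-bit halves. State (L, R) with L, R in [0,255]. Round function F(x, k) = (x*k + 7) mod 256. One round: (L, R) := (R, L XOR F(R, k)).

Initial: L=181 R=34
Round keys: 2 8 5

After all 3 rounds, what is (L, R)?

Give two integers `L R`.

Round 1 (k=2): L=34 R=254
Round 2 (k=8): L=254 R=213
Round 3 (k=5): L=213 R=206

Answer: 213 206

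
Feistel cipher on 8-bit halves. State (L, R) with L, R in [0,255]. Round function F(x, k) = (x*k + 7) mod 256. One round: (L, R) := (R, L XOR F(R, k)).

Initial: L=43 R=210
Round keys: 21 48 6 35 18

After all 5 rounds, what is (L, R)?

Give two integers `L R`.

Answer: 65 182

Derivation:
Round 1 (k=21): L=210 R=106
Round 2 (k=48): L=106 R=53
Round 3 (k=6): L=53 R=47
Round 4 (k=35): L=47 R=65
Round 5 (k=18): L=65 R=182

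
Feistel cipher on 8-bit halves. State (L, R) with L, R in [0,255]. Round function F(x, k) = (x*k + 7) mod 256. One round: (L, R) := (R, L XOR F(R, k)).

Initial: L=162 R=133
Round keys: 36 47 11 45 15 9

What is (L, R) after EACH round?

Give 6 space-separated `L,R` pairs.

Answer: 133,25 25,27 27,41 41,39 39,121 121,111

Derivation:
Round 1 (k=36): L=133 R=25
Round 2 (k=47): L=25 R=27
Round 3 (k=11): L=27 R=41
Round 4 (k=45): L=41 R=39
Round 5 (k=15): L=39 R=121
Round 6 (k=9): L=121 R=111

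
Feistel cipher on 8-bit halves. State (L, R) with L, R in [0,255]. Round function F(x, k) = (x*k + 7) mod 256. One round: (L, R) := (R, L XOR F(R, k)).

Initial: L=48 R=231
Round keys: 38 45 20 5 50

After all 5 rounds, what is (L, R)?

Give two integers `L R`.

Answer: 2 9

Derivation:
Round 1 (k=38): L=231 R=97
Round 2 (k=45): L=97 R=243
Round 3 (k=20): L=243 R=98
Round 4 (k=5): L=98 R=2
Round 5 (k=50): L=2 R=9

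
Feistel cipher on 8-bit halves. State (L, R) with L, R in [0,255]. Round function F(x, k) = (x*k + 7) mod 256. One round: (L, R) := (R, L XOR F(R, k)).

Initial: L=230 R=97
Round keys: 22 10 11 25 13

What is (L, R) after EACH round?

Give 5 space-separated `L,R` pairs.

Answer: 97,187 187,52 52,248 248,11 11,110

Derivation:
Round 1 (k=22): L=97 R=187
Round 2 (k=10): L=187 R=52
Round 3 (k=11): L=52 R=248
Round 4 (k=25): L=248 R=11
Round 5 (k=13): L=11 R=110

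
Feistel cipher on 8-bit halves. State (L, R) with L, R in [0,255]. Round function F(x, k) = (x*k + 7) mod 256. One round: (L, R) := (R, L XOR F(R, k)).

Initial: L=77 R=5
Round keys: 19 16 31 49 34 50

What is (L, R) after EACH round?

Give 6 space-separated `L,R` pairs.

Answer: 5,43 43,178 178,190 190,215 215,43 43,186

Derivation:
Round 1 (k=19): L=5 R=43
Round 2 (k=16): L=43 R=178
Round 3 (k=31): L=178 R=190
Round 4 (k=49): L=190 R=215
Round 5 (k=34): L=215 R=43
Round 6 (k=50): L=43 R=186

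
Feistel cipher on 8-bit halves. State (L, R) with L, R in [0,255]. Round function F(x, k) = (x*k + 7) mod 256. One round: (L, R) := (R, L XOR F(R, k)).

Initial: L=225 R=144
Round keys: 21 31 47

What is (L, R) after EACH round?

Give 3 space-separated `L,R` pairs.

Answer: 144,54 54,1 1,0

Derivation:
Round 1 (k=21): L=144 R=54
Round 2 (k=31): L=54 R=1
Round 3 (k=47): L=1 R=0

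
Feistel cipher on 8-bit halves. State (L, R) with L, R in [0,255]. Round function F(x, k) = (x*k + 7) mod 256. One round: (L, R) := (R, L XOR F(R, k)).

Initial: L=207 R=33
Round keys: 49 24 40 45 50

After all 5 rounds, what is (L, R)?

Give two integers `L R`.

Answer: 41 169

Derivation:
Round 1 (k=49): L=33 R=151
Round 2 (k=24): L=151 R=14
Round 3 (k=40): L=14 R=160
Round 4 (k=45): L=160 R=41
Round 5 (k=50): L=41 R=169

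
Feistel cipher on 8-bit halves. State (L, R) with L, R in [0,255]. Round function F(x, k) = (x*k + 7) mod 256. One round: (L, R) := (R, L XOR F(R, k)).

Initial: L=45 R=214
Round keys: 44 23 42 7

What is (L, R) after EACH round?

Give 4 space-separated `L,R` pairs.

Answer: 214,226 226,131 131,103 103,91

Derivation:
Round 1 (k=44): L=214 R=226
Round 2 (k=23): L=226 R=131
Round 3 (k=42): L=131 R=103
Round 4 (k=7): L=103 R=91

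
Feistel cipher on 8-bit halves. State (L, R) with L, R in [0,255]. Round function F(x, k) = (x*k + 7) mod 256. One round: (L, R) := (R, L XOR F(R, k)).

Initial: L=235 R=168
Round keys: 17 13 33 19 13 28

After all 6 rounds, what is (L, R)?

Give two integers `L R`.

Answer: 239 25

Derivation:
Round 1 (k=17): L=168 R=196
Round 2 (k=13): L=196 R=83
Round 3 (k=33): L=83 R=126
Round 4 (k=19): L=126 R=50
Round 5 (k=13): L=50 R=239
Round 6 (k=28): L=239 R=25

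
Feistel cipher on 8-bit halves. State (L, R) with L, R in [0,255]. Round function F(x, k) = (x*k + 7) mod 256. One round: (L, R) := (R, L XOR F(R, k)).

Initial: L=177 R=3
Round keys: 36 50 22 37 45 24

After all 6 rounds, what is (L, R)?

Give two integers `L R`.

Answer: 74 175

Derivation:
Round 1 (k=36): L=3 R=194
Round 2 (k=50): L=194 R=232
Round 3 (k=22): L=232 R=53
Round 4 (k=37): L=53 R=88
Round 5 (k=45): L=88 R=74
Round 6 (k=24): L=74 R=175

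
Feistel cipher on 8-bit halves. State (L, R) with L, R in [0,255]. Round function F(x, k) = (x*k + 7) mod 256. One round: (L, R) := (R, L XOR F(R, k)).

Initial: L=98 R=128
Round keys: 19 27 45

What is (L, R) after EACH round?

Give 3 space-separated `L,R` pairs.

Round 1 (k=19): L=128 R=229
Round 2 (k=27): L=229 R=174
Round 3 (k=45): L=174 R=120

Answer: 128,229 229,174 174,120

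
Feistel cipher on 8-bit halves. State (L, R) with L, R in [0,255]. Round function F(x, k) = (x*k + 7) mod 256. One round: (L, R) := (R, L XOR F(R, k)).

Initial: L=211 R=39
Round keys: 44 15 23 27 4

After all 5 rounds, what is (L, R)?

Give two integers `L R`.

Round 1 (k=44): L=39 R=104
Round 2 (k=15): L=104 R=56
Round 3 (k=23): L=56 R=103
Round 4 (k=27): L=103 R=220
Round 5 (k=4): L=220 R=16

Answer: 220 16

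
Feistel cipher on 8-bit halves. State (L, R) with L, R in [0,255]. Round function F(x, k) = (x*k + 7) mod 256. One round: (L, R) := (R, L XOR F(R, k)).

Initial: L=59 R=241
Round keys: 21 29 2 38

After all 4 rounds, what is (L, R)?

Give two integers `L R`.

Answer: 26 16

Derivation:
Round 1 (k=21): L=241 R=247
Round 2 (k=29): L=247 R=243
Round 3 (k=2): L=243 R=26
Round 4 (k=38): L=26 R=16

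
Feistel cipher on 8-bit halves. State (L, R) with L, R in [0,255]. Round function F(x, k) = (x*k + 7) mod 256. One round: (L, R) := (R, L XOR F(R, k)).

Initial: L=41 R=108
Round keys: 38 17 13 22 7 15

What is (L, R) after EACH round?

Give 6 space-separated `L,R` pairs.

Answer: 108,38 38,225 225,82 82,242 242,247 247,114

Derivation:
Round 1 (k=38): L=108 R=38
Round 2 (k=17): L=38 R=225
Round 3 (k=13): L=225 R=82
Round 4 (k=22): L=82 R=242
Round 5 (k=7): L=242 R=247
Round 6 (k=15): L=247 R=114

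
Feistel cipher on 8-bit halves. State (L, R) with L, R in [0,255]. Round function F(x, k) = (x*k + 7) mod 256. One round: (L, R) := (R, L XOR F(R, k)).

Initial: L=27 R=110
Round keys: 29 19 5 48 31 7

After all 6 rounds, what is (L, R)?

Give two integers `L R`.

Answer: 235 196

Derivation:
Round 1 (k=29): L=110 R=102
Round 2 (k=19): L=102 R=247
Round 3 (k=5): L=247 R=188
Round 4 (k=48): L=188 R=176
Round 5 (k=31): L=176 R=235
Round 6 (k=7): L=235 R=196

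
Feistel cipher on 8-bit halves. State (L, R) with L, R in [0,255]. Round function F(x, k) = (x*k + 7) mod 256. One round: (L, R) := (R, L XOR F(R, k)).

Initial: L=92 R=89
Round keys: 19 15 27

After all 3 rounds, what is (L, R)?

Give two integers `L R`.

Answer: 176 105

Derivation:
Round 1 (k=19): L=89 R=254
Round 2 (k=15): L=254 R=176
Round 3 (k=27): L=176 R=105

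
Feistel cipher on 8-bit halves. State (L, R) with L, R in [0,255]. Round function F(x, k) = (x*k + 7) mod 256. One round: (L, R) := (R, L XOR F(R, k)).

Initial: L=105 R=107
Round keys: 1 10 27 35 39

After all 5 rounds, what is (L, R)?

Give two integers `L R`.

Answer: 91 174

Derivation:
Round 1 (k=1): L=107 R=27
Round 2 (k=10): L=27 R=126
Round 3 (k=27): L=126 R=74
Round 4 (k=35): L=74 R=91
Round 5 (k=39): L=91 R=174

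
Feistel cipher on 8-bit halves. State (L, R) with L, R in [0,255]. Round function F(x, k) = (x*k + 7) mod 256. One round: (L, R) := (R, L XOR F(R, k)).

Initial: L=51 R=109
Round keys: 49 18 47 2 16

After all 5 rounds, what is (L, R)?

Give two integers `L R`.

Answer: 159 31

Derivation:
Round 1 (k=49): L=109 R=215
Round 2 (k=18): L=215 R=72
Round 3 (k=47): L=72 R=232
Round 4 (k=2): L=232 R=159
Round 5 (k=16): L=159 R=31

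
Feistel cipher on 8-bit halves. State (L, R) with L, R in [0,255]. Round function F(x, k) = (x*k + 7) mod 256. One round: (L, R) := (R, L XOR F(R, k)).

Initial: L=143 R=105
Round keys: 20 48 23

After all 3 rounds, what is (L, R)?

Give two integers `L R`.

Round 1 (k=20): L=105 R=180
Round 2 (k=48): L=180 R=174
Round 3 (k=23): L=174 R=29

Answer: 174 29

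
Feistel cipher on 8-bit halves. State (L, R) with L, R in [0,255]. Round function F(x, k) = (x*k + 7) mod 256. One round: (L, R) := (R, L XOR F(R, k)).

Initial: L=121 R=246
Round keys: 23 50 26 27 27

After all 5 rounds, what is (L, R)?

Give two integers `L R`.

Round 1 (k=23): L=246 R=88
Round 2 (k=50): L=88 R=193
Round 3 (k=26): L=193 R=249
Round 4 (k=27): L=249 R=139
Round 5 (k=27): L=139 R=73

Answer: 139 73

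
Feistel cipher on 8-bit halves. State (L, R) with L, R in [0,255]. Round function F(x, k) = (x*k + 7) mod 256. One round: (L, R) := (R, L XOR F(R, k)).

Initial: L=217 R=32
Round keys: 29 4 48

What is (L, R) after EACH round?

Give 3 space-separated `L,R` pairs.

Round 1 (k=29): L=32 R=126
Round 2 (k=4): L=126 R=223
Round 3 (k=48): L=223 R=169

Answer: 32,126 126,223 223,169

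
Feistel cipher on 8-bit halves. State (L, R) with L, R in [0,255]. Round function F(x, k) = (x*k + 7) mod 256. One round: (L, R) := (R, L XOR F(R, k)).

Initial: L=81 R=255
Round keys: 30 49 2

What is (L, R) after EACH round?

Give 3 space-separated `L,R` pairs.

Round 1 (k=30): L=255 R=184
Round 2 (k=49): L=184 R=192
Round 3 (k=2): L=192 R=63

Answer: 255,184 184,192 192,63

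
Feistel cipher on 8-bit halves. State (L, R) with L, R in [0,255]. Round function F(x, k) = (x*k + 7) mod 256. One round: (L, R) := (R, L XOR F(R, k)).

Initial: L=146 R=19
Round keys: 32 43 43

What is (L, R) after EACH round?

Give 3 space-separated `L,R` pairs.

Answer: 19,245 245,61 61,179

Derivation:
Round 1 (k=32): L=19 R=245
Round 2 (k=43): L=245 R=61
Round 3 (k=43): L=61 R=179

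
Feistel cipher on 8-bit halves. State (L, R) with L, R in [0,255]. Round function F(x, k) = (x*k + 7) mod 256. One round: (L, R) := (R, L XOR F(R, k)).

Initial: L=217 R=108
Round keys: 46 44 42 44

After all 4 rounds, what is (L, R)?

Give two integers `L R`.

Answer: 115 232

Derivation:
Round 1 (k=46): L=108 R=182
Round 2 (k=44): L=182 R=35
Round 3 (k=42): L=35 R=115
Round 4 (k=44): L=115 R=232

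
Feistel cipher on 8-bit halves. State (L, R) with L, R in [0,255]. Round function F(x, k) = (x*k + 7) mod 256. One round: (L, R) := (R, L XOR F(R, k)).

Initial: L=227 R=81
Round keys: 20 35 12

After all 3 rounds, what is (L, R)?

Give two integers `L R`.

Round 1 (k=20): L=81 R=184
Round 2 (k=35): L=184 R=126
Round 3 (k=12): L=126 R=87

Answer: 126 87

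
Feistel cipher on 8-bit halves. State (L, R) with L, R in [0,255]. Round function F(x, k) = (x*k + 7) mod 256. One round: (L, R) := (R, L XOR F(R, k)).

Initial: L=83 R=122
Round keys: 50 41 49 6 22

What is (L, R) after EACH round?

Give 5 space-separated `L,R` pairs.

Answer: 122,136 136,181 181,36 36,106 106,7

Derivation:
Round 1 (k=50): L=122 R=136
Round 2 (k=41): L=136 R=181
Round 3 (k=49): L=181 R=36
Round 4 (k=6): L=36 R=106
Round 5 (k=22): L=106 R=7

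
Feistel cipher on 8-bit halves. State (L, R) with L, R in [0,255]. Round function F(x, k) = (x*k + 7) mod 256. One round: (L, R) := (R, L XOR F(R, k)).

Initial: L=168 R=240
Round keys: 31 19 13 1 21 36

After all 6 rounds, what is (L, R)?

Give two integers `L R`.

Answer: 134 80

Derivation:
Round 1 (k=31): L=240 R=191
Round 2 (k=19): L=191 R=196
Round 3 (k=13): L=196 R=68
Round 4 (k=1): L=68 R=143
Round 5 (k=21): L=143 R=134
Round 6 (k=36): L=134 R=80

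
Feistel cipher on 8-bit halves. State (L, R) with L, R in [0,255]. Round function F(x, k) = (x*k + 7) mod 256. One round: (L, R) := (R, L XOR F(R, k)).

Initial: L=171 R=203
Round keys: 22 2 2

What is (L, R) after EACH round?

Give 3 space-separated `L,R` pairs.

Answer: 203,210 210,96 96,21

Derivation:
Round 1 (k=22): L=203 R=210
Round 2 (k=2): L=210 R=96
Round 3 (k=2): L=96 R=21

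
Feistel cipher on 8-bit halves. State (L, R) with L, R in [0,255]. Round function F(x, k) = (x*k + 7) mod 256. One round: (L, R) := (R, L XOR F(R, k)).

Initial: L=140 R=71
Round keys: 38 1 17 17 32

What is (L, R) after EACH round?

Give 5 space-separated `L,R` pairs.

Answer: 71,29 29,99 99,135 135,157 157,32

Derivation:
Round 1 (k=38): L=71 R=29
Round 2 (k=1): L=29 R=99
Round 3 (k=17): L=99 R=135
Round 4 (k=17): L=135 R=157
Round 5 (k=32): L=157 R=32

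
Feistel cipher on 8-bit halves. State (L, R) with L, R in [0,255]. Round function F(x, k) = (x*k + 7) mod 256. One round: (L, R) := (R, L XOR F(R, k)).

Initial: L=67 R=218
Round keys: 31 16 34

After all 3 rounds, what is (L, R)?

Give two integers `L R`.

Round 1 (k=31): L=218 R=46
Round 2 (k=16): L=46 R=61
Round 3 (k=34): L=61 R=15

Answer: 61 15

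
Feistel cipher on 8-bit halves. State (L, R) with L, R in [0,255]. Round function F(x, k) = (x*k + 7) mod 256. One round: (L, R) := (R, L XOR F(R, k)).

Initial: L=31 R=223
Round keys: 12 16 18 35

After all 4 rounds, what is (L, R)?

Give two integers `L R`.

Answer: 211 120

Derivation:
Round 1 (k=12): L=223 R=100
Round 2 (k=16): L=100 R=152
Round 3 (k=18): L=152 R=211
Round 4 (k=35): L=211 R=120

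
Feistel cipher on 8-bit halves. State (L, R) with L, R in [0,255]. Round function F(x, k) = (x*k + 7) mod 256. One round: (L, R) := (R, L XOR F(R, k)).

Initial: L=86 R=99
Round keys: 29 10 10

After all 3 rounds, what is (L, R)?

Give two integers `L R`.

Answer: 116 231

Derivation:
Round 1 (k=29): L=99 R=104
Round 2 (k=10): L=104 R=116
Round 3 (k=10): L=116 R=231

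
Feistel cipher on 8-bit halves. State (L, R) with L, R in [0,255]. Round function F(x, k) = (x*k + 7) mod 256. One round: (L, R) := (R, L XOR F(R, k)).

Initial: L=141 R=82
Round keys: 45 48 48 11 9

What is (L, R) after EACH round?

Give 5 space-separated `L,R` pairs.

Answer: 82,252 252,21 21,11 11,149 149,79

Derivation:
Round 1 (k=45): L=82 R=252
Round 2 (k=48): L=252 R=21
Round 3 (k=48): L=21 R=11
Round 4 (k=11): L=11 R=149
Round 5 (k=9): L=149 R=79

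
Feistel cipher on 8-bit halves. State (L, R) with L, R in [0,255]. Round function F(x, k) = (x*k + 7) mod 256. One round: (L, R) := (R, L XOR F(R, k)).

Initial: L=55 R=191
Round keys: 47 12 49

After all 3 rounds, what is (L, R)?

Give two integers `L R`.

Answer: 132 100

Derivation:
Round 1 (k=47): L=191 R=47
Round 2 (k=12): L=47 R=132
Round 3 (k=49): L=132 R=100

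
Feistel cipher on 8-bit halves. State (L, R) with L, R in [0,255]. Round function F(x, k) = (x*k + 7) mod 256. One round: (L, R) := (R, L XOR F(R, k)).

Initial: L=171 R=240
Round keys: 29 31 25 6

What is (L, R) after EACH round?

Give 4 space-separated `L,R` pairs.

Round 1 (k=29): L=240 R=156
Round 2 (k=31): L=156 R=27
Round 3 (k=25): L=27 R=54
Round 4 (k=6): L=54 R=80

Answer: 240,156 156,27 27,54 54,80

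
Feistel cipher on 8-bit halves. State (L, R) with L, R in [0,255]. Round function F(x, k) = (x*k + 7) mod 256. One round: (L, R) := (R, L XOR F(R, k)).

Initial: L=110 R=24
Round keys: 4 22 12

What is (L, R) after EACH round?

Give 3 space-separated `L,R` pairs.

Answer: 24,9 9,213 213,10

Derivation:
Round 1 (k=4): L=24 R=9
Round 2 (k=22): L=9 R=213
Round 3 (k=12): L=213 R=10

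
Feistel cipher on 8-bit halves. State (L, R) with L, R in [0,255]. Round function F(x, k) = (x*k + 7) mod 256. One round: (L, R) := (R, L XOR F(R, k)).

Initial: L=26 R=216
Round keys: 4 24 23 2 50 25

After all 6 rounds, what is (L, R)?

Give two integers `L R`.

Round 1 (k=4): L=216 R=125
Round 2 (k=24): L=125 R=103
Round 3 (k=23): L=103 R=53
Round 4 (k=2): L=53 R=22
Round 5 (k=50): L=22 R=102
Round 6 (k=25): L=102 R=235

Answer: 102 235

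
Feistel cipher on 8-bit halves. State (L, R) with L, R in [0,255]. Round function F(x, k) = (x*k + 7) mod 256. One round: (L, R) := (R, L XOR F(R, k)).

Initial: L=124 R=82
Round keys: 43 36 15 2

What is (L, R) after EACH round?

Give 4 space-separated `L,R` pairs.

Round 1 (k=43): L=82 R=177
Round 2 (k=36): L=177 R=185
Round 3 (k=15): L=185 R=111
Round 4 (k=2): L=111 R=92

Answer: 82,177 177,185 185,111 111,92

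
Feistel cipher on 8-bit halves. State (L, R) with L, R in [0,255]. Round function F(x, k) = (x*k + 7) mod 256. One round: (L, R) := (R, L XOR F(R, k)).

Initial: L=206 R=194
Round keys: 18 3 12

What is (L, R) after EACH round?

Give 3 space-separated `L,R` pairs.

Round 1 (k=18): L=194 R=101
Round 2 (k=3): L=101 R=244
Round 3 (k=12): L=244 R=18

Answer: 194,101 101,244 244,18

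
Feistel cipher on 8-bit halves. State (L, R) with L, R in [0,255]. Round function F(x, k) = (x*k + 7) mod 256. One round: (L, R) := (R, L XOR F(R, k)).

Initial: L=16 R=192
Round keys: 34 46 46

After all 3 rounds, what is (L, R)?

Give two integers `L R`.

Round 1 (k=34): L=192 R=151
Round 2 (k=46): L=151 R=233
Round 3 (k=46): L=233 R=114

Answer: 233 114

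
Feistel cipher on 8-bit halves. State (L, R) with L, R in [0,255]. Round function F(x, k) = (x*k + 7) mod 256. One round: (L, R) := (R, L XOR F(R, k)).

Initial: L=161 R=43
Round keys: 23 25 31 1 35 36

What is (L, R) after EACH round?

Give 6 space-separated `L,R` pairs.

Answer: 43,69 69,239 239,189 189,43 43,85 85,208

Derivation:
Round 1 (k=23): L=43 R=69
Round 2 (k=25): L=69 R=239
Round 3 (k=31): L=239 R=189
Round 4 (k=1): L=189 R=43
Round 5 (k=35): L=43 R=85
Round 6 (k=36): L=85 R=208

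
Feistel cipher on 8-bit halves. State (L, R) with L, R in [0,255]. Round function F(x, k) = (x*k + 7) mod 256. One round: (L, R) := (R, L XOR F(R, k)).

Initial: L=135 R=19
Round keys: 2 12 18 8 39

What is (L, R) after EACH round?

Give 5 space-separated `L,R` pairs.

Round 1 (k=2): L=19 R=170
Round 2 (k=12): L=170 R=236
Round 3 (k=18): L=236 R=53
Round 4 (k=8): L=53 R=67
Round 5 (k=39): L=67 R=9

Answer: 19,170 170,236 236,53 53,67 67,9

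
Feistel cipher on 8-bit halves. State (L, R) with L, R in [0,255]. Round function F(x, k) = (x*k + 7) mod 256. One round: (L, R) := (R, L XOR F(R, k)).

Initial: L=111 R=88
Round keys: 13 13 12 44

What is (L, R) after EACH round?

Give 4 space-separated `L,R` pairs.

Round 1 (k=13): L=88 R=16
Round 2 (k=13): L=16 R=143
Round 3 (k=12): L=143 R=171
Round 4 (k=44): L=171 R=228

Answer: 88,16 16,143 143,171 171,228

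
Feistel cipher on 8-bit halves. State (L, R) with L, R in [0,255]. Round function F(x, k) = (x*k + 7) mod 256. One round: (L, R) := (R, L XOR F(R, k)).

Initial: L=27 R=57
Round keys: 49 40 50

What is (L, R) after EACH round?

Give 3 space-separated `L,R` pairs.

Answer: 57,235 235,134 134,216

Derivation:
Round 1 (k=49): L=57 R=235
Round 2 (k=40): L=235 R=134
Round 3 (k=50): L=134 R=216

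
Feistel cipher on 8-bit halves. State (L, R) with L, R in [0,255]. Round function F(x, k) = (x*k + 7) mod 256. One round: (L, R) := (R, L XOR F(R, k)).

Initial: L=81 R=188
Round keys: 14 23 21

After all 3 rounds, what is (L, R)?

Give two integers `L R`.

Answer: 5 110

Derivation:
Round 1 (k=14): L=188 R=30
Round 2 (k=23): L=30 R=5
Round 3 (k=21): L=5 R=110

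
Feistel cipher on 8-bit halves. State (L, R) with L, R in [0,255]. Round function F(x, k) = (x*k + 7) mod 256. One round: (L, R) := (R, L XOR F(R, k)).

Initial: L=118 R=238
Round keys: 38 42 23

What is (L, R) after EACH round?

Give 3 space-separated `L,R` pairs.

Round 1 (k=38): L=238 R=45
Round 2 (k=42): L=45 R=135
Round 3 (k=23): L=135 R=5

Answer: 238,45 45,135 135,5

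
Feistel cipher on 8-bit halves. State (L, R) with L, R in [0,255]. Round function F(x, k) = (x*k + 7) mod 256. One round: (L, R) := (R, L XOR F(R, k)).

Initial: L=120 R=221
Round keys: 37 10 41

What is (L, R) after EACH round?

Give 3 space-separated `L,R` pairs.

Answer: 221,128 128,218 218,113

Derivation:
Round 1 (k=37): L=221 R=128
Round 2 (k=10): L=128 R=218
Round 3 (k=41): L=218 R=113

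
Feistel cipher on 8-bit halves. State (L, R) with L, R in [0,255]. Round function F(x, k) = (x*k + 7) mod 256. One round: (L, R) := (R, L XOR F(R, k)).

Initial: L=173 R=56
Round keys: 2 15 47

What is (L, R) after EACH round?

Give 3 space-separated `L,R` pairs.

Answer: 56,218 218,245 245,216

Derivation:
Round 1 (k=2): L=56 R=218
Round 2 (k=15): L=218 R=245
Round 3 (k=47): L=245 R=216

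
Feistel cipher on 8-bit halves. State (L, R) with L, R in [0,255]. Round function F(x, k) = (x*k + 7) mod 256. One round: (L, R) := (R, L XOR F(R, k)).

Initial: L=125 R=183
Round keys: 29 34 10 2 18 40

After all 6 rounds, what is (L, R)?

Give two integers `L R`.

Round 1 (k=29): L=183 R=191
Round 2 (k=34): L=191 R=210
Round 3 (k=10): L=210 R=132
Round 4 (k=2): L=132 R=221
Round 5 (k=18): L=221 R=21
Round 6 (k=40): L=21 R=146

Answer: 21 146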